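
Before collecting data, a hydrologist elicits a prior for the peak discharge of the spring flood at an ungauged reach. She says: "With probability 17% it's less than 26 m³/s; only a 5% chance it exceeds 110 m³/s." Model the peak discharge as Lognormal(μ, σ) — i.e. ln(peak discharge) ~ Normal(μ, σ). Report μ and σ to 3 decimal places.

If T ~ Lognormal(μ,σ) then ln T ~ Normal(μ,σ), so the p-quantile of ln T is μ + z_p·σ.
ln(26) = 3.258 and ln(110) = 4.7; z_{0.17} = -0.9542, z_{0.95} = 1.645.
σ = (4.7 − 3.258)/(1.645 − (-0.9542)) = 0.555.
μ = 3.258 − (-0.9542)·0.555 = 3.788.

μ ≈ 3.788, σ ≈ 0.555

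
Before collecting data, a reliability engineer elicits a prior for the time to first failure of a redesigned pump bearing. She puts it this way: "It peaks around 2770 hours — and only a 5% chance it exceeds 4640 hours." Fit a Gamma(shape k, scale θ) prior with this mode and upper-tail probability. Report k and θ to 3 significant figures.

k ≈ 11.5, θ ≈ 264

Gamma(k,θ) with k>1 has mode (k−1)θ, so θ = 2770/(k−1).
Need P(X < 4640) = 0.95 with θ tied to k this way. Start at k = 2, θ = 2770: P(X<4640) ≈ 0.499.
Too low — raise k to concentrate. Iterating converges to k ≈ 11.5.
Then θ = 2770/(11.5−1) ≈ 264.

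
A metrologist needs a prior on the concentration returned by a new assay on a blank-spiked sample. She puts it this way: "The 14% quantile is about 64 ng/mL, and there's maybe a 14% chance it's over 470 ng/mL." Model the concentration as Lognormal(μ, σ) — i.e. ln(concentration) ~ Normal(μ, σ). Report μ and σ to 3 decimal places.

μ ≈ 5.156, σ ≈ 0.923

If T ~ Lognormal(μ,σ) then ln T ~ Normal(μ,σ), so the p-quantile of ln T is μ + z_p·σ.
ln(64) = 4.159 and ln(470) = 6.153; z_{0.14} = -1.08, z_{0.86} = 1.08.
σ = (6.153 − 4.159)/(1.08 − (-1.08)) = 0.923.
μ = 4.159 − (-1.08)·0.923 = 5.156.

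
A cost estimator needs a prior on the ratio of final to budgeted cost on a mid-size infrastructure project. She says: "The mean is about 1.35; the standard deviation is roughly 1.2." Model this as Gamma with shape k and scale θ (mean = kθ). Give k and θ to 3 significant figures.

k ≈ 1.27, θ ≈ 1.07

For Gamma(k, scale θ): mean = kθ, variance = kθ², so CV = 1/√k.
CV = SD/mean = 1.2/1.35 = 0.8889, hence k = 1/CV² = 1.27.
Then θ = mean/k = 1.35/1.27 = 1.07.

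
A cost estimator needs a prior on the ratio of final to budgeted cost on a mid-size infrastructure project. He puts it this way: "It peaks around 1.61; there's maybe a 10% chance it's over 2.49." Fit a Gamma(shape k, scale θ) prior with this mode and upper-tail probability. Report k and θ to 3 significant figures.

Gamma(k,θ) with k>1 has mode (k−1)θ, so θ = 1.61/(k−1).
Need P(X < 2.49) = 0.9 with θ tied to k this way. Start at k = 2, θ = 1.61: P(X<2.49) ≈ 0.458.
Too low — raise k to concentrate. Iterating converges to k ≈ 10.8.
Then θ = 1.61/(10.8−1) ≈ 0.164.

k ≈ 10.8, θ ≈ 0.164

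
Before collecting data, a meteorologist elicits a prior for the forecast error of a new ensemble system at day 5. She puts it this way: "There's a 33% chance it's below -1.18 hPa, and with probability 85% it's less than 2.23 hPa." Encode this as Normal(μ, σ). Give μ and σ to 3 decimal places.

μ = -0.164, σ = 2.310

The p-quantile of Normal(μ,σ) is μ + z_p·σ, with z_{0.33} = -0.4399 and z_{0.85} = 1.036.
Eliminate σ: μ = (z₂·x₁ − z₁·x₂)/(z₂ − z₁) = (1.036·-1.18 − (-0.4399)·2.23)/1.476 = -0.164.
Then σ = (x₂ − x₁)/(z₂ − z₁) = (2.23 − -1.18)/1.476 = 2.310.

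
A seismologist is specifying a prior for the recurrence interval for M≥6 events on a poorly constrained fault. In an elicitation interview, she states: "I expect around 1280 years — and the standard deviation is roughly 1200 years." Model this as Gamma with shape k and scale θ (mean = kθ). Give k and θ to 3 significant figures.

k ≈ 1.14, θ ≈ 1120

For Gamma(k, scale θ): mean = kθ, variance = kθ², so CV = 1/√k.
CV = SD/mean = 1200/1280 = 0.9375, hence k = 1/CV² = 1.14.
Then θ = mean/k = 1280/1.14 = 1120.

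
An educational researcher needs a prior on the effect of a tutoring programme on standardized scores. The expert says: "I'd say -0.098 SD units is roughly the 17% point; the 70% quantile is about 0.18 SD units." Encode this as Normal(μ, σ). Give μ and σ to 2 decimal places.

μ = 0.08, σ = 0.19

For Normal(μ,σ), the p-quantile is μ + z_p·σ. Here z_{0.17} = -0.9542, z_{0.7} = 0.5244.
So -0.098 = μ − 0.9542σ and 0.18 = μ + 0.5244σ.
Subtracting: σ = (0.18 − -0.098)/(0.5244 − (-0.9542)) = 0.19.
Then μ = -0.098 − (-0.9542)·0.19 = 0.08.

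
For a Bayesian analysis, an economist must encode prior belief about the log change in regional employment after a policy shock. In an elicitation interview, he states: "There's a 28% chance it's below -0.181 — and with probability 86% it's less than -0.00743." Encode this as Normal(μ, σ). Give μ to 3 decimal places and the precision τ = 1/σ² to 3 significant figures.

For Normal(μ,σ), the p-quantile is μ + z_p·σ. Here z_{0.28} = -0.5828, z_{0.86} = 1.08.
So -0.181 = μ − 0.5828σ and -0.00743 = μ + 1.08σ.
Subtracting: σ = (-0.00743 − -0.181)/(1.08 − (-0.5828)) = 0.104.
Then μ = -0.181 − (-0.5828)·0.104 = -0.120.
Precision τ = 1/σ² = 1/0.1044² = 91.8.

μ = -0.120, τ = 91.8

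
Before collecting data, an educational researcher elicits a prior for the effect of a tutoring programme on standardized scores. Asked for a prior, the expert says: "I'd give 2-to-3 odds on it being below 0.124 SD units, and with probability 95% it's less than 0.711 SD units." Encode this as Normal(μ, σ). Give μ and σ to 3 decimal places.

The p-quantile of Normal(μ,σ) is μ + z_p·σ, with z_{0.4} = -0.2533 and z_{0.95} = 1.645.
Eliminate σ: μ = (z₂·x₁ − z₁·x₂)/(z₂ − z₁) = (1.645·0.124 − (-0.2533)·0.711)/1.898 = 0.202.
Then σ = (x₂ − x₁)/(z₂ − z₁) = (0.711 − 0.124)/1.898 = 0.309.

μ = 0.202, σ = 0.309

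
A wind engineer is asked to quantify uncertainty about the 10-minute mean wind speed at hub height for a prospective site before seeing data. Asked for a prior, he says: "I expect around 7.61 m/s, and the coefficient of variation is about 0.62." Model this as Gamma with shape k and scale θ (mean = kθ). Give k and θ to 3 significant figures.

For Gamma(k, scale θ): mean = kθ, variance = kθ², so CV = 1/√k.
CV = 0.62, hence k = 1/CV² = 2.6.
Then θ = mean/k = 7.61/2.6 = 2.93.

k ≈ 2.6, θ ≈ 2.93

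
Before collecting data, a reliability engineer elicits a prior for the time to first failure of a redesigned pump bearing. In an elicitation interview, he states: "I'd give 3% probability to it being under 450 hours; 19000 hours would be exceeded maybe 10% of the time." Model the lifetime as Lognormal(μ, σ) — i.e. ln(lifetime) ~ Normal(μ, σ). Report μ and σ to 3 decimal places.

μ ≈ 8.335, σ ≈ 1.184

If T ~ Lognormal(μ,σ) then ln T ~ Normal(μ,σ), so the p-quantile of ln T is μ + z_p·σ.
ln(450) = 6.109 and ln(19000) = 9.852; z_{0.03} = -1.881, z_{0.9} = 1.282.
σ = (9.852 − 6.109)/(1.282 − (-1.881)) = 1.184.
μ = 6.109 − (-1.881)·1.184 = 8.335.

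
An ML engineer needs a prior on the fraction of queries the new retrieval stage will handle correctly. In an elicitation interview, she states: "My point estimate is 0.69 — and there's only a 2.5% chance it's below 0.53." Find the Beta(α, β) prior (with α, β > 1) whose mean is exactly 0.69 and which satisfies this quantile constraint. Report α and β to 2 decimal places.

With mean 0.69 fixed, write α = 0.69s, β = 0.31s where s = α+β.
Need P(θ < 0.53) = 0.025 under Beta(0.69s, 0.31s). Normal approximation: (q−m)/√(m(1−m)/s) ≈ z_{0.025} = -1.96, so s ≈ 0.69·0.31·(-1.96)²/(0.53−0.69)² = 32.1.
At s = 32.1: P(θ<0.53) ≈ 0.030. Adjusting to match 0.025 gives s ≈ 35.06.
So α = 0.69·35.06 ≈ 24.19, β = 0.31·35.06 ≈ 10.87.

α ≈ 24.19, β ≈ 10.87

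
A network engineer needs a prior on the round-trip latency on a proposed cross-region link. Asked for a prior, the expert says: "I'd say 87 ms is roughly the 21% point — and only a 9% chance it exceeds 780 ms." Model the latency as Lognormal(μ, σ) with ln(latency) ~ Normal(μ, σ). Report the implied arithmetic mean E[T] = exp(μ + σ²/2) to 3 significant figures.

If T ~ Lognormal(μ,σ) then ln T ~ Normal(μ,σ), so the p-quantile of ln T is μ + z_p·σ.
ln(87) = 4.466 and ln(780) = 6.659; z_{0.21} = -0.8064, z_{0.91} = 1.341.
σ = (6.659 − 4.466)/(1.341 − (-0.8064)) = 1.022.
μ = 4.466 − (-0.8064)·1.022 = 5.290.
E[T] = exp(μ + σ²/2) = exp(5.290 + 0.5218) = 334 ms.

E[T] ≈ 334 ms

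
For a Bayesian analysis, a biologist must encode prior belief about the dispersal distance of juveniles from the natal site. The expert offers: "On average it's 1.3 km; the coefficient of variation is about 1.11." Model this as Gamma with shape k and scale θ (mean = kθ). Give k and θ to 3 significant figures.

k ≈ 0.812, θ ≈ 1.6

For Gamma(k, scale θ): mean = kθ, variance = kθ², so CV = 1/√k.
CV = 1.11, hence k = 1/CV² = 0.812.
Then θ = mean/k = 1.3/0.812 = 1.6.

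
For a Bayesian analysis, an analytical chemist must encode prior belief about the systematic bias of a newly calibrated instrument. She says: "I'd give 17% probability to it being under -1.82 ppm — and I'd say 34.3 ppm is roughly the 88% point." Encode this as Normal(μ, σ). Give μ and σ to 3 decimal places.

μ = 14.367, σ = 16.965

For Normal(μ,σ), the p-quantile is μ + z_p·σ. Here z_{0.17} = -0.9542, z_{0.88} = 1.175.
So -1.82 = μ − 0.9542σ and 34.3 = μ + 1.175σ.
Subtracting: σ = (34.3 − -1.82)/(1.175 − (-0.9542)) = 16.965.
Then μ = -1.82 − (-0.9542)·16.965 = 14.367.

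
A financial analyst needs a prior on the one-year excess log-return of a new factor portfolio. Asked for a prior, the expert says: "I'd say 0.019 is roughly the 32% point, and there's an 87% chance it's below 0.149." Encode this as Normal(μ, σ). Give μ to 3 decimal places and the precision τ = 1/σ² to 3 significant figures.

For Normal(μ,σ), the p-quantile is μ + z_p·σ. Here z_{0.32} = -0.4677, z_{0.87} = 1.126.
So 0.019 = μ − 0.4677σ and 0.149 = μ + 1.126σ.
Subtracting: σ = (0.149 − 0.019)/(1.126 − (-0.4677)) = 0.082.
Then μ = 0.019 − (-0.4677)·0.082 = 0.057.
Precision τ = 1/σ² = 1/0.08155² = 150.

μ = 0.057, τ = 150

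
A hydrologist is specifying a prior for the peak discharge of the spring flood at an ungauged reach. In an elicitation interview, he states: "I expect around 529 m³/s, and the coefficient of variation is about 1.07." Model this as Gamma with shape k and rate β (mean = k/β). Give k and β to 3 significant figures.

k ≈ 0.873, β ≈ 0.00165

For Gamma(k, rate β): mean = k/β, variance = k/β², so CV = 1/√k.
CV = 1.07, hence k = 1/CV² = 0.873.
Then β = k/mean = 0.873/529 = 0.00165.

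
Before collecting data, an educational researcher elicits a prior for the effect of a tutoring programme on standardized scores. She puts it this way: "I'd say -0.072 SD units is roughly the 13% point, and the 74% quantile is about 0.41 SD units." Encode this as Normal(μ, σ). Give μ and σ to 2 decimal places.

The p-quantile of Normal(μ,σ) is μ + z_p·σ, with z_{0.13} = -1.126 and z_{0.74} = 0.6433.
Eliminate σ: μ = (z₂·x₁ − z₁·x₂)/(z₂ − z₁) = (0.6433·-0.072 − (-1.126)·0.41)/1.77 = 0.23.
Then σ = (x₂ − x₁)/(z₂ − z₁) = (0.41 − -0.072)/1.77 = 0.27.

μ = 0.23, σ = 0.27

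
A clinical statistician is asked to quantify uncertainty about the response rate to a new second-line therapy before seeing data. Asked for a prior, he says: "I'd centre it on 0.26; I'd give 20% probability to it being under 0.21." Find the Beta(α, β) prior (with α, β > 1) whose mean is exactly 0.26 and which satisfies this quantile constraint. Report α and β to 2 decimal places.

With mean 0.26 fixed, write α = 0.26s, β = 0.74s where s = α+β.
Need P(θ < 0.21) = 0.2 under Beta(0.26s, 0.74s). Normal approximation: (q−m)/√(m(1−m)/s) ≈ z_{0.2} = -0.842, so s ≈ 0.26·0.74·(-0.842)²/(0.21−0.26)² = 54.5.
At s = 54.5: P(θ<0.21) ≈ 0.204. Adjusting to match 0.2 gives s ≈ 56.04.
So α = 0.26·56.04 ≈ 14.57, β = 0.74·56.04 ≈ 41.47.

α ≈ 14.57, β ≈ 41.47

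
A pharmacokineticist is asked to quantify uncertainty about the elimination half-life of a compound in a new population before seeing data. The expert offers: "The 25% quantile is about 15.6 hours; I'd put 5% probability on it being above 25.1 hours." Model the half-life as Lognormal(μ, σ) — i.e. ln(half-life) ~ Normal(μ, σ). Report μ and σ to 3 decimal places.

μ ≈ 2.886, σ ≈ 0.205

If T ~ Lognormal(μ,σ) then ln T ~ Normal(μ,σ), so the p-quantile of ln T is μ + z_p·σ.
ln(15.6) = 2.747 and ln(25.1) = 3.223; z_{0.25} = -0.6745, z_{0.95} = 1.645.
σ = (3.223 − 2.747)/(1.645 − (-0.6745)) = 0.205.
μ = 2.747 − (-0.6745)·0.205 = 2.886.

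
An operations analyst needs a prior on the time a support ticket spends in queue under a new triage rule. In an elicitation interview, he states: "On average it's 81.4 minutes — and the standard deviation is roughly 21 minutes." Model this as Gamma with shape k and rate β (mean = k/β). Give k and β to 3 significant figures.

For Gamma(k, rate β): mean = k/β, variance = k/β², so CV = 1/√k.
CV = SD/mean = 21/81.4 = 0.258, hence k = 1/CV² = 15.
Then β = k/mean = 15/81.4 = 0.185.

k ≈ 15, β ≈ 0.185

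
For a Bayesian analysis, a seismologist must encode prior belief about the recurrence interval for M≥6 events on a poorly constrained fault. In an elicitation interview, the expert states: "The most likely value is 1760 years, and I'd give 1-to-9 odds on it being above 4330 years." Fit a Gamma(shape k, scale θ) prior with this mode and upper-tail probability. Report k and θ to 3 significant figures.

Gamma(k,θ) with k>1 has mode (k−1)θ, so θ = 1760/(k−1).
Need P(X < 4330) = 0.9 with θ tied to k this way. Start at k = 2, θ = 1760: P(X<4330) ≈ 0.704.
Too low — raise k to concentrate. Iterating converges to k ≈ 3.37.
Then θ = 1760/(3.37−1) ≈ 742.

k ≈ 3.37, θ ≈ 742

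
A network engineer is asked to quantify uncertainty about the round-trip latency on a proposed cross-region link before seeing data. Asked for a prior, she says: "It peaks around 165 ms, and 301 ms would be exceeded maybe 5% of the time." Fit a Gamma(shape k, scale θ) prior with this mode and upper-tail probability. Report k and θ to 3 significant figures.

k ≈ 8.71, θ ≈ 21.4

Gamma(k,θ) with k>1 has mode (k−1)θ, so θ = 165/(k−1).
Need P(X < 301) = 0.95 with θ tied to k this way. Start at k = 2, θ = 165: P(X<301) ≈ 0.544.
Too low — raise k to concentrate. Iterating converges to k ≈ 8.71.
Then θ = 165/(8.71−1) ≈ 21.4.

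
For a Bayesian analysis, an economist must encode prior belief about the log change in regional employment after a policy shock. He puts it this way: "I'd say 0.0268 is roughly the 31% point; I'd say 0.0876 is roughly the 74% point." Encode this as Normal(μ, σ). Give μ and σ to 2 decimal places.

μ = 0.05, σ = 0.05

For Normal(μ,σ), the p-quantile is μ + z_p·σ. Here z_{0.31} = -0.4959, z_{0.74} = 0.6433.
So 0.0268 = μ − 0.4959σ and 0.0876 = μ + 0.6433σ.
Subtracting: σ = (0.0876 − 0.0268)/(0.6433 − (-0.4959)) = 0.05.
Then μ = 0.0268 − (-0.4959)·0.05 = 0.05.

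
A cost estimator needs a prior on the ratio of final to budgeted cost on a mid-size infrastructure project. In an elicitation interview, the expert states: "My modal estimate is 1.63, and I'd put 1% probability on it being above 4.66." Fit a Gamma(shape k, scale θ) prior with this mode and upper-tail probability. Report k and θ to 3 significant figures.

Gamma(k,θ) with k>1 has mode (k−1)θ, so θ = 1.63/(k−1).
Need P(X < 4.66) = 0.99 with θ tied to k this way. Start at k = 2, θ = 1.63: P(X<4.66) ≈ 0.779.
Too low — raise k to concentrate. Iterating converges to k ≈ 5.13.
Then θ = 1.63/(5.13−1) ≈ 0.395.

k ≈ 5.13, θ ≈ 0.395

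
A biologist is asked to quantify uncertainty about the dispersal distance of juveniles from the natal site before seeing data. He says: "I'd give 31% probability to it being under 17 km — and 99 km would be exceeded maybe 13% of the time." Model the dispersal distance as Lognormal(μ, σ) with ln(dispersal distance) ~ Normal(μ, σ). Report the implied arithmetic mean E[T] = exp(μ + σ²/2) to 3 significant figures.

If T ~ Lognormal(μ,σ) then ln T ~ Normal(μ,σ), so the p-quantile of ln T is μ + z_p·σ.
ln(17) = 2.833 and ln(99) = 4.595; z_{0.31} = -0.4959, z_{0.87} = 1.126.
σ = (4.595 − 2.833)/(1.126 − (-0.4959)) = 1.086.
μ = 2.833 − (-0.4959)·1.086 = 3.372.
E[T] = exp(μ + σ²/2) = exp(3.372 + 0.5898) = 52.5 km.

E[T] ≈ 52.5 km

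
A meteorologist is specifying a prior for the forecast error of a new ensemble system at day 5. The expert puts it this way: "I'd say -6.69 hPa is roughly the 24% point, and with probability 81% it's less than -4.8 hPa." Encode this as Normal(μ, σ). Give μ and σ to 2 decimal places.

μ = -5.85, σ = 1.19

For Normal(μ,σ), the p-quantile is μ + z_p·σ. Here z_{0.24} = -0.7063, z_{0.81} = 0.8779.
So -6.69 = μ − 0.7063σ and -4.8 = μ + 0.8779σ.
Subtracting: σ = (-4.8 − -6.69)/(0.8779 − (-0.7063)) = 1.19.
Then μ = -6.69 − (-0.7063)·1.19 = -5.85.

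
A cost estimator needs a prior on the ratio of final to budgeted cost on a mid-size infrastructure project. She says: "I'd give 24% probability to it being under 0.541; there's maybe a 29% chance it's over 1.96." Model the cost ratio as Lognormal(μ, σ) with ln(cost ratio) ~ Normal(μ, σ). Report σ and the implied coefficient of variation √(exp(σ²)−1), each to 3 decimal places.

σ ≈ 1.022, CV ≈ 1.357

If T ~ Lognormal(μ,σ) then ln T ~ Normal(μ,σ), so the p-quantile of ln T is μ + z_p·σ.
ln(0.541) = -0.6143 and ln(1.96) = 0.6729; z_{0.24} = -0.7063, z_{0.71} = 0.5534.
σ = (0.6729 − -0.6143)/(0.5534 − (-0.7063)) = 1.022.
μ = -0.6143 − (-0.7063)·1.022 = 0.107.
CV = √(exp(σ²)−1) = √(exp(1.0443)−1) = 1.357.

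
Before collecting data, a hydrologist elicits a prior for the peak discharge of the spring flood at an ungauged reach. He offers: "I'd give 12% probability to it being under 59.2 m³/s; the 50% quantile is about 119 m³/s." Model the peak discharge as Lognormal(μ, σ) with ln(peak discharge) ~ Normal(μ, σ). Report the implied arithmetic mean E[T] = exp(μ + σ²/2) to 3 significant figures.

E[T] ≈ 142 m³/s

If T ~ Lognormal(μ,σ) then ln T ~ Normal(μ,σ), so the p-quantile of ln T is μ + z_p·σ.
ln(59.2) = 4.081 and ln(119) = 4.779; z_{0.12} = -1.175, z_{0.5} = 0.
σ = (4.779 − 4.081)/(0 − (-1.175)) = 0.594.
μ = 4.081 − (-1.175)·0.594 = 4.779.
E[T] = exp(μ + σ²/2) = exp(4.779 + 0.1765) = 142 m³/s.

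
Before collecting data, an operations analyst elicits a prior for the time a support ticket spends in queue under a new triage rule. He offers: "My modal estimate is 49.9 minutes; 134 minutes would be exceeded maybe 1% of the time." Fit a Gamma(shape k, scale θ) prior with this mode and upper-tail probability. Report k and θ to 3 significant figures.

k ≈ 5.73, θ ≈ 10.5

Gamma(k,θ) with k>1 has mode (k−1)θ, so θ = 49.9/(k−1).
Need P(X < 134) = 0.99 with θ tied to k this way. Start at k = 2, θ = 49.9: P(X<134) ≈ 0.749.
Too low — raise k to concentrate. Iterating converges to k ≈ 5.73.
Then θ = 49.9/(5.73−1) ≈ 10.5.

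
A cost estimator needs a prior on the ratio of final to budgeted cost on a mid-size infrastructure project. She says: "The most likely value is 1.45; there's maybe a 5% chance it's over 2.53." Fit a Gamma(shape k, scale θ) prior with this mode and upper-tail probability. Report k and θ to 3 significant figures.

k ≈ 10, θ ≈ 0.161

Gamma(k,θ) with k>1 has mode (k−1)θ, so θ = 1.45/(k−1).
Need P(X < 2.53) = 0.95 with θ tied to k this way. Start at k = 2, θ = 1.45: P(X<2.53) ≈ 0.521.
Too low — raise k to concentrate. Iterating converges to k ≈ 10.
Then θ = 1.45/(10−1) ≈ 0.161.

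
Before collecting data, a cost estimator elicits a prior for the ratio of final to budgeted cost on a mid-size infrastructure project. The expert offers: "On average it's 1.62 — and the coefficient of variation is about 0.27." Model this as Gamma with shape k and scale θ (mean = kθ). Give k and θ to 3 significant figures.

For Gamma(k, scale θ): mean = kθ, variance = kθ², so CV = 1/√k.
CV = 0.27, hence k = 1/CV² = 13.7.
Then θ = mean/k = 1.62/13.7 = 0.118.

k ≈ 13.7, θ ≈ 0.118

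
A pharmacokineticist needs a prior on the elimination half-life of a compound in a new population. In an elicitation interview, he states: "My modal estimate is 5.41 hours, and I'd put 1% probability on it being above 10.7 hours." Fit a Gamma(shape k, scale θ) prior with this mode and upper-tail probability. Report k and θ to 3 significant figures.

k ≈ 11.6, θ ≈ 0.511

Gamma(k,θ) with k>1 has mode (k−1)θ, so θ = 5.41/(k−1).
Need P(X < 10.7) = 0.99 with θ tied to k this way. Start at k = 2, θ = 5.41: P(X<10.7) ≈ 0.588.
Too low — raise k to concentrate. Iterating converges to k ≈ 11.6.
Then θ = 5.41/(11.6−1) ≈ 0.511.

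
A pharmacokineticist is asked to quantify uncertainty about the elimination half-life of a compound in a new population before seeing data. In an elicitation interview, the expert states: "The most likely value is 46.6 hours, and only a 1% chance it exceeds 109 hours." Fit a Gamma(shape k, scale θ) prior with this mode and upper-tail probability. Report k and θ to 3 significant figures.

Gamma(k,θ) with k>1 has mode (k−1)θ, so θ = 46.6/(k−1).
Need P(X < 109) = 0.99 with θ tied to k this way. Start at k = 2, θ = 46.6: P(X<109) ≈ 0.678.
Too low — raise k to concentrate. Iterating converges to k ≈ 7.59.
Then θ = 46.6/(7.59−1) ≈ 7.07.

k ≈ 7.59, θ ≈ 7.07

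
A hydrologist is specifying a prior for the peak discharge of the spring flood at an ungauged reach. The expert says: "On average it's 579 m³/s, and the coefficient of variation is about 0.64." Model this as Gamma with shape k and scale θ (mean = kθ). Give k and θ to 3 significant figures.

k ≈ 2.44, θ ≈ 237

For Gamma(k, scale θ): mean = kθ, variance = kθ², so CV = 1/√k.
CV = 0.64, hence k = 1/CV² = 2.44.
Then θ = mean/k = 579/2.44 = 237.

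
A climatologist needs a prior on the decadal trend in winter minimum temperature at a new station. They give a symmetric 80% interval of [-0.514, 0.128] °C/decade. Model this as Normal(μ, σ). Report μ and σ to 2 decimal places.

μ = -0.19, σ = 0.25

A symmetric 80% interval runs μ ± z·σ with z = 1.282.
Half-width = 0.321, so σ = 0.321/1.282 = 0.25.
μ is the interval midpoint, -0.19.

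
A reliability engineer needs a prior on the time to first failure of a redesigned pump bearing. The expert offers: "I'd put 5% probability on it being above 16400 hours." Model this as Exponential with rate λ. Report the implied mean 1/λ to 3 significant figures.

P(T > 16400.0) = e^(−λ·16400.0) = 0.05, so λ = −ln(0.05)/16400.0 = 0.000183.
Mean = 1/λ = 5470 hours.

mean ≈ 5470 hours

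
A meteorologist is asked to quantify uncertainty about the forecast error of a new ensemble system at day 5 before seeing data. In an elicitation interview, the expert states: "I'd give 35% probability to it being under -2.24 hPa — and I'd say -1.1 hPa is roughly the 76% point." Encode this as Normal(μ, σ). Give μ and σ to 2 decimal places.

μ = -1.84, σ = 1.04

For Normal(μ,σ), the p-quantile is μ + z_p·σ. Here z_{0.35} = -0.3853, z_{0.76} = 0.7063.
So -2.24 = μ − 0.3853σ and -1.1 = μ + 0.7063σ.
Subtracting: σ = (-1.1 − -2.24)/(0.7063 − (-0.3853)) = 1.04.
Then μ = -2.24 − (-0.3853)·1.04 = -1.84.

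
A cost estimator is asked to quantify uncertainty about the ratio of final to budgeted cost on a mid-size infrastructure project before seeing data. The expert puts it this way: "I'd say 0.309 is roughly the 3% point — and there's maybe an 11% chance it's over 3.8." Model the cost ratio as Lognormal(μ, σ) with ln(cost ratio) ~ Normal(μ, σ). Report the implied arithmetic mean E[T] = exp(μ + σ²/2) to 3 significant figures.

If T ~ Lognormal(μ,σ) then ln T ~ Normal(μ,σ), so the p-quantile of ln T is μ + z_p·σ.
ln(0.309) = -1.174 and ln(3.8) = 1.335; z_{0.03} = -1.881, z_{0.89} = 1.227.
σ = (1.335 − -1.174)/(1.227 − (-1.881)) = 0.808.
μ = -1.174 − (-1.881)·0.808 = 0.344.
E[T] = exp(μ + σ²/2) = exp(0.344 + 0.3261) = 1.96.

E[T] ≈ 1.96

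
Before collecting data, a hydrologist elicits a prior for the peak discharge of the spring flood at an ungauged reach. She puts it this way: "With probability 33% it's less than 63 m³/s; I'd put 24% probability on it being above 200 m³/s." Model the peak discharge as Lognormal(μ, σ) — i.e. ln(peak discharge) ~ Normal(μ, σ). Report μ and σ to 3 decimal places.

If T ~ Lognormal(μ,σ) then ln T ~ Normal(μ,σ), so the p-quantile of ln T is μ + z_p·σ.
ln(63) = 4.143 and ln(200) = 5.298; z_{0.33} = -0.4399, z_{0.76} = 0.7063.
σ = (5.298 − 4.143)/(0.7063 − (-0.4399)) = 1.008.
μ = 4.143 − (-0.4399)·1.008 = 4.586.

μ ≈ 4.586, σ ≈ 1.008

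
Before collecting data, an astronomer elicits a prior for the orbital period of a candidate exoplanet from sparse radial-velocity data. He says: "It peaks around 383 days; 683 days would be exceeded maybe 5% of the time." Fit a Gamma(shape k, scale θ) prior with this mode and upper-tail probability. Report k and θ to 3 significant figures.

Gamma(k,θ) with k>1 has mode (k−1)θ, so θ = 383/(k−1).
Need P(X < 683) = 0.95 with θ tied to k this way. Start at k = 2, θ = 383: P(X<683) ≈ 0.532.
Too low — raise k to concentrate. Iterating converges to k ≈ 9.33.
Then θ = 383/(9.33−1) ≈ 46.

k ≈ 9.33, θ ≈ 46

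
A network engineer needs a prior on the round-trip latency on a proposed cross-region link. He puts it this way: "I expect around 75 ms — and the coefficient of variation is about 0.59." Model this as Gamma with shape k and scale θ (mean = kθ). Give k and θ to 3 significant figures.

k ≈ 2.87, θ ≈ 26.1

For Gamma(k, scale θ): mean = kθ, variance = kθ², so CV = 1/√k.
CV = 0.59, hence k = 1/CV² = 2.87.
Then θ = mean/k = 75/2.87 = 26.1.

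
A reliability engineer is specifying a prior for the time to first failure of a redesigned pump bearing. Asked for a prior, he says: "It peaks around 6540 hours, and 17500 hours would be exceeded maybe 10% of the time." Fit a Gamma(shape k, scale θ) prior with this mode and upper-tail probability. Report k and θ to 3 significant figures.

Gamma(k,θ) with k>1 has mode (k−1)θ, so θ = 6540/(k−1).
Need P(X < 17500) = 0.9 with θ tied to k this way. Start at k = 2, θ = 6540: P(X<17500) ≈ 0.747.
Too low — raise k to concentrate. Iterating converges to k ≈ 2.98.
Then θ = 6540/(2.98−1) ≈ 3310.

k ≈ 2.98, θ ≈ 3310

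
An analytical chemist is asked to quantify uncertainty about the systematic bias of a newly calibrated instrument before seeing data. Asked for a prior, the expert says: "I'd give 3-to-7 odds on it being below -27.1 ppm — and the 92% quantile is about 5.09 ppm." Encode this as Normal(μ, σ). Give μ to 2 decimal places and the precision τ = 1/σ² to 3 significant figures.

For Normal(μ,σ), the p-quantile is μ + z_p·σ. Here z_{0.3} = -0.5244, z_{0.92} = 1.405.
So -27.1 = μ − 0.5244σ and 5.09 = μ + 1.405σ.
Subtracting: σ = (5.09 − -27.1)/(1.405 − (-0.5244)) = 16.68.
Then μ = -27.1 − (-0.5244)·16.68 = -18.35.
Precision τ = 1/σ² = 1/16.68² = 0.00359.

μ = -18.35, τ = 0.00359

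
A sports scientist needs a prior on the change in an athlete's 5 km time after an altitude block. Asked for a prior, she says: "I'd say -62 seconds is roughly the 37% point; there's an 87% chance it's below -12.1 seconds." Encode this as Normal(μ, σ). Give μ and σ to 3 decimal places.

The p-quantile of Normal(μ,σ) is μ + z_p·σ, with z_{0.37} = -0.3319 and z_{0.87} = 1.126.
Eliminate σ: μ = (z₂·x₁ − z₁·x₂)/(z₂ − z₁) = (1.126·-62 − (-0.3319)·-12.1)/1.458 = -50.644.
Then σ = (x₂ − x₁)/(z₂ − z₁) = (-12.1 − -62)/1.458 = 34.219.

μ = -50.644, σ = 34.219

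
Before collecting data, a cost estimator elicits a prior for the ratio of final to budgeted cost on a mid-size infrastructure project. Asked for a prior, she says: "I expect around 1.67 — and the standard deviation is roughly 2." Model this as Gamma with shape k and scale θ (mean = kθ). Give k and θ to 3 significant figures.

k ≈ 0.697, θ ≈ 2.4

For Gamma(k, scale θ): mean = kθ, variance = kθ², so CV = 1/√k.
CV = SD/mean = 2/1.67 = 1.198, hence k = 1/CV² = 0.697.
Then θ = mean/k = 1.67/0.697 = 2.4.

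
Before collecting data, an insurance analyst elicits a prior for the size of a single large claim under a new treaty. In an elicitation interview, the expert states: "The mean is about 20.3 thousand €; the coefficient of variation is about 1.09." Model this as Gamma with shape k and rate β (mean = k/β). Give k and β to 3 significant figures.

k ≈ 0.842, β ≈ 0.0415

For Gamma(k, rate β): mean = k/β, variance = k/β², so CV = 1/√k.
CV = 1.09, hence k = 1/CV² = 0.842.
Then β = k/mean = 0.842/20.3 = 0.0415.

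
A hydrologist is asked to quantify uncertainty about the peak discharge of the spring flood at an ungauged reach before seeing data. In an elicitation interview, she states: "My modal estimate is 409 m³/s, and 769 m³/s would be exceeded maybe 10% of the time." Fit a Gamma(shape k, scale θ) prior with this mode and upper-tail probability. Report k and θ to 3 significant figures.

Gamma(k,θ) with k>1 has mode (k−1)θ, so θ = 409/(k−1).
Need P(X < 769) = 0.9 with θ tied to k this way. Start at k = 2, θ = 409: P(X<769) ≈ 0.561.
Too low — raise k to concentrate. Iterating converges to k ≈ 5.79.
Then θ = 409/(5.79−1) ≈ 85.3.

k ≈ 5.79, θ ≈ 85.3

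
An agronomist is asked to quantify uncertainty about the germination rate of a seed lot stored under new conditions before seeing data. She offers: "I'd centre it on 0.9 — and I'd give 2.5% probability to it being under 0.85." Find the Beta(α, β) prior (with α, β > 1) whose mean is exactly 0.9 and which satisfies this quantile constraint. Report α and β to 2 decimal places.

With mean 0.9 fixed, write α = 0.9s, β = 0.1s where s = α+β.
Need P(θ < 0.85) = 0.025 under Beta(0.9s, 0.1s). Normal approximation: (q−m)/√(m(1−m)/s) ≈ z_{0.025} = -1.96, so s ≈ 0.9·0.1·(-1.96)²/(0.85−0.9)² = 138.3.
At s = 138.3: P(θ<0.85) ≈ 0.035. Adjusting to match 0.025 gives s ≈ 164.93.
So α = 0.9·164.93 ≈ 148.43, β = 0.1·164.93 ≈ 16.49.

α ≈ 148.43, β ≈ 16.49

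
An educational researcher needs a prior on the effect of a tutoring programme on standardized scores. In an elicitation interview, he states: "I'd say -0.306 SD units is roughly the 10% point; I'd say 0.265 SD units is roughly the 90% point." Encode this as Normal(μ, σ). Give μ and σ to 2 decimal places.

μ = -0.02, σ = 0.22

For Normal(μ,σ), the p-quantile is μ + z_p·σ. Here z_{0.1} = -1.282, z_{0.9} = 1.282.
So -0.306 = μ − 1.282σ and 0.265 = μ + 1.282σ.
Subtracting: σ = (0.265 − -0.306)/(1.282 − (-1.282)) = 0.22.
Then μ = -0.306 − (-1.282)·0.22 = -0.02.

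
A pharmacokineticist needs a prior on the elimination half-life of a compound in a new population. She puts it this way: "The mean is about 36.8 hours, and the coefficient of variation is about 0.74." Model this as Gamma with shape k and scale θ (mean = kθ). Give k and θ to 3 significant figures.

k ≈ 1.83, θ ≈ 20.2

For Gamma(k, scale θ): mean = kθ, variance = kθ², so CV = 1/√k.
CV = 0.74, hence k = 1/CV² = 1.83.
Then θ = mean/k = 36.8/1.83 = 20.2.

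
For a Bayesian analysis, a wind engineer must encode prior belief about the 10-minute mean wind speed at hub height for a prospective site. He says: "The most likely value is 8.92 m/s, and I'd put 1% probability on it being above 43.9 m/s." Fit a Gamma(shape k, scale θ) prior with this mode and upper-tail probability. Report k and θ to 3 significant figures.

Gamma(k,θ) with k>1 has mode (k−1)θ, so θ = 8.92/(k−1).
Need P(X < 43.9) = 0.99 with θ tied to k this way. Start at k = 2, θ = 8.92: P(X<43.9) ≈ 0.957.
Too low — raise k to concentrate. Iterating converges to k ≈ 2.55.
Then θ = 8.92/(2.55−1) ≈ 5.75.

k ≈ 2.55, θ ≈ 5.75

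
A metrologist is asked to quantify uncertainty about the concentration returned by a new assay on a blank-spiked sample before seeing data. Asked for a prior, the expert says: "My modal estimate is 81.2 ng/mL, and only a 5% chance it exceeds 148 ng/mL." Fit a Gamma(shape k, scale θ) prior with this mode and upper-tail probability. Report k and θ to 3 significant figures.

Gamma(k,θ) with k>1 has mode (k−1)θ, so θ = 81.2/(k−1).
Need P(X < 148) = 0.95 with θ tied to k this way. Start at k = 2, θ = 81.2: P(X<148) ≈ 0.544.
Too low — raise k to concentrate. Iterating converges to k ≈ 8.73.
Then θ = 81.2/(8.73−1) ≈ 10.5.

k ≈ 8.73, θ ≈ 10.5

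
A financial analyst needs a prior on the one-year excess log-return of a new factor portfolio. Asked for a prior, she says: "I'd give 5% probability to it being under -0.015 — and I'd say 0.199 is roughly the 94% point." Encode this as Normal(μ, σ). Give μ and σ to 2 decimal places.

The p-quantile of Normal(μ,σ) is μ + z_p·σ, with z_{0.05} = -1.645 and z_{0.94} = 1.555.
Eliminate σ: μ = (z₂·x₁ − z₁·x₂)/(z₂ − z₁) = (1.555·-0.015 − (-1.645)·0.199)/3.2 = 0.10.
Then σ = (x₂ − x₁)/(z₂ − z₁) = (0.199 − -0.015)/3.2 = 0.07.

μ = 0.10, σ = 0.07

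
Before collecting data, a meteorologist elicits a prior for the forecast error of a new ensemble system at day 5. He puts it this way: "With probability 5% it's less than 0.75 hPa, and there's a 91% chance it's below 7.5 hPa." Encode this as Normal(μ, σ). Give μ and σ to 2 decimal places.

The p-quantile of Normal(μ,σ) is μ + z_p·σ, with z_{0.05} = -1.645 and z_{0.91} = 1.341.
Eliminate σ: μ = (z₂·x₁ − z₁·x₂)/(z₂ − z₁) = (1.341·0.75 − (-1.645)·7.5)/2.986 = 4.47.
Then σ = (x₂ − x₁)/(z₂ − z₁) = (7.5 − 0.75)/2.986 = 2.26.

μ = 4.47, σ = 2.26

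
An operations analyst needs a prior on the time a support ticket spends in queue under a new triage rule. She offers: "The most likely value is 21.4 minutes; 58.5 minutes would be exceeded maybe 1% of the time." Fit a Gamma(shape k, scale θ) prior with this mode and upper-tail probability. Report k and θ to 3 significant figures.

k ≈ 5.55, θ ≈ 4.7

Gamma(k,θ) with k>1 has mode (k−1)θ, so θ = 21.4/(k−1).
Need P(X < 58.5) = 0.99 with θ tied to k this way. Start at k = 2, θ = 21.4: P(X<58.5) ≈ 0.757.
Too low — raise k to concentrate. Iterating converges to k ≈ 5.55.
Then θ = 21.4/(5.55−1) ≈ 4.7.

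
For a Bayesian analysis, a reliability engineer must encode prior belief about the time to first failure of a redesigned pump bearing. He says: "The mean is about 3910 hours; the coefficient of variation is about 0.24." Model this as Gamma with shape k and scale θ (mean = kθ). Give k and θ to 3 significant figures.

For Gamma(k, scale θ): mean = kθ, variance = kθ², so CV = 1/√k.
CV = 0.24, hence k = 1/CV² = 17.4.
Then θ = mean/k = 3910/17.4 = 225.

k ≈ 17.4, θ ≈ 225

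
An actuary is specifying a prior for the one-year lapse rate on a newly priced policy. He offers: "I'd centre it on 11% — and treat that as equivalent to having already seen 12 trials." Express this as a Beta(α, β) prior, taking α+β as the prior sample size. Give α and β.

α = 1.32, β = 10.68

Under the effective-sample-size interpretation, Beta(α, β) has prior mean α/(α+β) and prior sample size α+β.
So α+β = 12 and α/(α+β) = 0.11, giving α = 0.11·12 = 1.32 and β = 12 − 1.32 = 10.68.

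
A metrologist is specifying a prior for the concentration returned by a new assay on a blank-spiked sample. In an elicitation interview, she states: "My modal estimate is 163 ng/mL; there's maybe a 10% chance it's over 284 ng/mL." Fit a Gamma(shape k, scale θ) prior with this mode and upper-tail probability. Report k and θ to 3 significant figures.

Gamma(k,θ) with k>1 has mode (k−1)θ, so θ = 163/(k−1).
Need P(X < 284) = 0.9 with θ tied to k this way. Start at k = 2, θ = 163: P(X<284) ≈ 0.520.
Too low — raise k to concentrate. Iterating converges to k ≈ 7.16.
Then θ = 163/(7.16−1) ≈ 26.5.

k ≈ 7.16, θ ≈ 26.5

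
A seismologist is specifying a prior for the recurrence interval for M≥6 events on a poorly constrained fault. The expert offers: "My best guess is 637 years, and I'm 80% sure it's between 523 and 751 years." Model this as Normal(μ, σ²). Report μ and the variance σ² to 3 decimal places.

A symmetric 80% interval runs μ ± z·σ with z = 1.282.
Half-width = 114, so σ = 114/1.282 = 88.9547 and σ² = 7912.934.
μ is the stated best guess, 637.000.

μ = 637.000, σ² = 7912.934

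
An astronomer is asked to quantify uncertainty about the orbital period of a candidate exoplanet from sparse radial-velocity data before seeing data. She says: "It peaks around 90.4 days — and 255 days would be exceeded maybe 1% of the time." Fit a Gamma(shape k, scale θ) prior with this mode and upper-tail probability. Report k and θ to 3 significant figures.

k ≈ 5.25, θ ≈ 21.3

Gamma(k,θ) with k>1 has mode (k−1)θ, so θ = 90.4/(k−1).
Need P(X < 255) = 0.99 with θ tied to k this way. Start at k = 2, θ = 90.4: P(X<255) ≈ 0.772.
Too low — raise k to concentrate. Iterating converges to k ≈ 5.25.
Then θ = 90.4/(5.25−1) ≈ 21.3.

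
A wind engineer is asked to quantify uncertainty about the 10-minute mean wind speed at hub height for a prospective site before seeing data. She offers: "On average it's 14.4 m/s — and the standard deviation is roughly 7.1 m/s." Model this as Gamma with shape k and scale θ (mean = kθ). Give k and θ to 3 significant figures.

k ≈ 4.11, θ ≈ 3.5

For Gamma(k, scale θ): mean = kθ, variance = kθ², so CV = 1/√k.
CV = SD/mean = 7.1/14.4 = 0.4931, hence k = 1/CV² = 4.11.
Then θ = mean/k = 14.4/4.11 = 3.5.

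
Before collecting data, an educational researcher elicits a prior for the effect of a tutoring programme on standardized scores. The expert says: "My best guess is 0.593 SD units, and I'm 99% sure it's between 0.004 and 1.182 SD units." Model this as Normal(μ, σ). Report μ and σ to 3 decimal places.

A symmetric 99% interval runs μ ± z·σ with z = 2.576.
Half-width = 0.589, so σ = 0.589/2.576 = 0.229.
μ is the stated best guess, 0.593.

μ = 0.593, σ = 0.229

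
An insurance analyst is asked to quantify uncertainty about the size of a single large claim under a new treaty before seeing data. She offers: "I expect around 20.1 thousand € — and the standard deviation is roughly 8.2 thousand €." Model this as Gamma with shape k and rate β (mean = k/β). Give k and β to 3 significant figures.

k ≈ 6.01, β ≈ 0.299

For Gamma(k, rate β): mean = k/β, variance = k/β², so CV = 1/√k.
CV = SD/mean = 8.2/20.1 = 0.408, hence k = 1/CV² = 6.01.
Then β = k/mean = 6.01/20.1 = 0.299.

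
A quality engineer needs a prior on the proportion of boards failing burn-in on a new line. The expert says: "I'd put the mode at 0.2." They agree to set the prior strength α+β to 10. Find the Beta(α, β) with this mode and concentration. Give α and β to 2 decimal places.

α = 2.60, β = 7.40

For α,β > 1 the Beta mode is (α−1)/(α+β−2). With α+β = 10, the mode is (α−1)/8.
Set (α−1)/8 = 0.2 → α = 1 + 0.2·8 = 2.60.
β = 10 − α = 7.40.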